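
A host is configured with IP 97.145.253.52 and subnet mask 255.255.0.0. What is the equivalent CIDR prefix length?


Binary: 11111111.11111111.00000000.00000000
Count leading 1s
Prefix: /16


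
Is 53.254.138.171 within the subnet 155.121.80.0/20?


Subnet network: 155.121.80.0
Test IP AND mask: 53.254.128.0
No, 53.254.138.171 is not in 155.121.80.0/20


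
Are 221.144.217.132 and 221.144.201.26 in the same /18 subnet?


Mask: 255.255.192.0
221.144.217.132 AND mask = 221.144.192.0
221.144.201.26 AND mask = 221.144.192.0
Yes, same subnet (221.144.192.0)


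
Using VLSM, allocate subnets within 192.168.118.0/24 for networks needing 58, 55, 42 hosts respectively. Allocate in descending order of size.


58 hosts -> /26 (62 usable): 192.168.118.0/26
55 hosts -> /26 (62 usable): 192.168.118.64/26
42 hosts -> /26 (62 usable): 192.168.118.128/26
Allocation: 192.168.118.0/26 (58 hosts, 62 usable); 192.168.118.64/26 (55 hosts, 62 usable); 192.168.118.128/26 (42 hosts, 62 usable)


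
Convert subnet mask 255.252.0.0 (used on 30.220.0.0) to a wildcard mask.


Subnet mask: 255.252.0.0
Wildcard = 255.255.255.255 - subnet mask
255 - 255 = 0
255 - 252 = 3
255 - 0 = 255
255 - 0 = 255
Wildcard: 0.3.255.255


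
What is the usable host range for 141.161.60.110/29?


Network: 141.161.60.104
Broadcast: 141.161.60.111
First usable = network + 1
Last usable = broadcast - 1
Range: 141.161.60.105 to 141.161.60.110


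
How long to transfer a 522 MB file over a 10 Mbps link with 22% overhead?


Effective throughput = 10 * (1 - 22/100) = 7.8 Mbps
File size in Mb = 522 * 8 = 4176 Mb
Time = 4176 / 7.8
Time = 535.3846 seconds


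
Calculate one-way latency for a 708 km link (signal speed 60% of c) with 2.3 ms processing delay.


Speed = 0.6 * 3e5 km/s = 180000 km/s
Propagation delay = 708 / 180000 = 0.0039 s = 3.9333 ms
Processing delay = 2.3 ms
Total one-way latency = 6.2333 ms


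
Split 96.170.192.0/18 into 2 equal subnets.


New prefix = 18 + 1 = 19
Each subnet has 8192 addresses
  96.170.192.0/19
  96.170.224.0/19
Subnets: 96.170.192.0/19, 96.170.224.0/19


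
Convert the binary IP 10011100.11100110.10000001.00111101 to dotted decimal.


10011100 = 156
11100110 = 230
10000001 = 129
00111101 = 61
IP: 156.230.129.61


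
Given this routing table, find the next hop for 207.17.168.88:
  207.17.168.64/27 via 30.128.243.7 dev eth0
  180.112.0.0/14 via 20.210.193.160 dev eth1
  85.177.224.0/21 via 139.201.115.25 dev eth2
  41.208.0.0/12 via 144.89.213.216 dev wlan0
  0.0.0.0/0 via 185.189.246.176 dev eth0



Longest prefix match for 207.17.168.88:
  /27 207.17.168.64: MATCH
  /14 180.112.0.0: no
  /21 85.177.224.0: no
  /12 41.208.0.0: no
  /0 0.0.0.0: MATCH
Selected: next-hop 30.128.243.7 via eth0 (matched /27)


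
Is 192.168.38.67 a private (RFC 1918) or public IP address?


RFC 1918 private ranges:
  10.0.0.0/8 (10.0.0.0 - 10.255.255.255)
  172.16.0.0/12 (172.16.0.0 - 172.31.255.255)
  192.168.0.0/16 (192.168.0.0 - 192.168.255.255)
Private (in 192.168.0.0/16)


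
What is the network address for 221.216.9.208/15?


IP:   11011101.11011000.00001001.11010000
Mask: 11111111.11111110.00000000.00000000
AND operation:
Net:  11011101.11011000.00000000.00000000
Network: 221.216.0.0/15


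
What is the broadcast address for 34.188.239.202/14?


Network: 34.188.0.0/14
Host bits = 18
Set all host bits to 1:
Broadcast: 34.191.255.255


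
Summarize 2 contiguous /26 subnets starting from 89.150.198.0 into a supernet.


Original prefix: /26
Number of subnets: 2 = 2^1
New prefix = 26 - 1 = 25
Supernet: 89.150.198.0/25


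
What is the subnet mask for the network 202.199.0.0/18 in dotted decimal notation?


/18 means 18 network bits, 14 host bits
Binary: 11111111111111111100000000000000
Mask: 255.255.192.0


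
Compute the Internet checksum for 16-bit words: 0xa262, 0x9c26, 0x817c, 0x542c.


Sum all words (with carry folding):
+ 0xa262 = 0xa262
+ 0x9c26 = 0x3e89
+ 0x817c = 0xc005
+ 0x542c = 0x1432
One's complement: ~0x1432
Checksum = 0xebcd


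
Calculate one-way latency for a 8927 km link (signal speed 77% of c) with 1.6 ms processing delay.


Speed = 0.77 * 3e5 km/s = 231000 km/s
Propagation delay = 8927 / 231000 = 0.0386 s = 38.645 ms
Processing delay = 1.6 ms
Total one-way latency = 40.245 ms


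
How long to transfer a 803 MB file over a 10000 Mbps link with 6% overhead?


Effective throughput = 10000 * (1 - 6/100) = 9400 Mbps
File size in Mb = 803 * 8 = 6424 Mb
Time = 6424 / 9400
Time = 0.6834 seconds


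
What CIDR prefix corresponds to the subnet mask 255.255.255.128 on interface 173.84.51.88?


Binary: 11111111.11111111.11111111.10000000
Count leading 1s
Prefix: /25


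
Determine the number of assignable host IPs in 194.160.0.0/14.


Host bits = 32 - 14 = 18
Total addresses = 2^18 = 262144
Usable = total - 2 (network and broadcast)
Usable hosts: 262142


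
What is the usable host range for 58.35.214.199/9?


Network: 58.0.0.0
Broadcast: 58.127.255.255
First usable = network + 1
Last usable = broadcast - 1
Range: 58.0.0.1 to 58.127.255.254


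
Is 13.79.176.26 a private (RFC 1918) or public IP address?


RFC 1918 private ranges:
  10.0.0.0/8 (10.0.0.0 - 10.255.255.255)
  172.16.0.0/12 (172.16.0.0 - 172.31.255.255)
  192.168.0.0/16 (192.168.0.0 - 192.168.255.255)
Public (not in any RFC 1918 range)


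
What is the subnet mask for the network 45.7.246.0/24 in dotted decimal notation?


/24 means 24 network bits, 8 host bits
Binary: 11111111111111111111111100000000
Mask: 255.255.255.0


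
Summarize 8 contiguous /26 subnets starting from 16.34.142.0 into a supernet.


Original prefix: /26
Number of subnets: 8 = 2^3
New prefix = 26 - 3 = 23
Supernet: 16.34.142.0/23


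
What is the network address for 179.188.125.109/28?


IP:   10110011.10111100.01111101.01101101
Mask: 11111111.11111111.11111111.11110000
AND operation:
Net:  10110011.10111100.01111101.01100000
Network: 179.188.125.96/28


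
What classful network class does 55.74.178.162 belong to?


First octet: 55
Binary: 00110111
0xxxxxxx -> Class A (1-126)
Class A, default mask 255.0.0.0 (/8)


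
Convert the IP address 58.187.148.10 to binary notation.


58 = 00111010
187 = 10111011
148 = 10010100
10 = 00001010
Binary: 00111010.10111011.10010100.00001010


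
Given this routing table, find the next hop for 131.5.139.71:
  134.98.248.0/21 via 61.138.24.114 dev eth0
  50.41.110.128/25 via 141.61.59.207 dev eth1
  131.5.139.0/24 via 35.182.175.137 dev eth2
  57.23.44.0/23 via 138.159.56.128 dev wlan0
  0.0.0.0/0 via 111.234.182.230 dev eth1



Longest prefix match for 131.5.139.71:
  /21 134.98.248.0: no
  /25 50.41.110.128: no
  /24 131.5.139.0: MATCH
  /23 57.23.44.0: no
  /0 0.0.0.0: MATCH
Selected: next-hop 35.182.175.137 via eth2 (matched /24)


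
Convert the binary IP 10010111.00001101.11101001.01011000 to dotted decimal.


10010111 = 151
00001101 = 13
11101001 = 233
01011000 = 88
IP: 151.13.233.88


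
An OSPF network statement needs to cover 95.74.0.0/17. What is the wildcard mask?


Subnet mask: 255.255.128.0
Wildcard = 255.255.255.255 - subnet mask
255 - 255 = 0
255 - 255 = 0
255 - 128 = 127
255 - 0 = 255
Wildcard: 0.0.127.255


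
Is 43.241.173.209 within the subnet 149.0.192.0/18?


Subnet network: 149.0.192.0
Test IP AND mask: 43.241.128.0
No, 43.241.173.209 is not in 149.0.192.0/18


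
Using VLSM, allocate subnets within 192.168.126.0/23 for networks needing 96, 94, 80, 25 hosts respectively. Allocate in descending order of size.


96 hosts -> /25 (126 usable): 192.168.126.0/25
94 hosts -> /25 (126 usable): 192.168.126.128/25
80 hosts -> /25 (126 usable): 192.168.127.0/25
25 hosts -> /27 (30 usable): 192.168.127.128/27
Allocation: 192.168.126.0/25 (96 hosts, 126 usable); 192.168.126.128/25 (94 hosts, 126 usable); 192.168.127.0/25 (80 hosts, 126 usable); 192.168.127.128/27 (25 hosts, 30 usable)


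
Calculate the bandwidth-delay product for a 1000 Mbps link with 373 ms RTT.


BDP = bandwidth * RTT
= 1000 Mbps * 373 ms
= 1000 * 1e6 * 373 / 1000 bits
= 373000000 bits
= 46625000 bytes
= 45532.2266 KB
BDP = 373000000 bits (46625000 bytes)


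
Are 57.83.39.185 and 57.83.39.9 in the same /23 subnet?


Mask: 255.255.254.0
57.83.39.185 AND mask = 57.83.38.0
57.83.39.9 AND mask = 57.83.38.0
Yes, same subnet (57.83.38.0)


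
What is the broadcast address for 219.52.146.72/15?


Network: 219.52.0.0/15
Host bits = 17
Set all host bits to 1:
Broadcast: 219.53.255.255


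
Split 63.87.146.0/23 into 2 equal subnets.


New prefix = 23 + 1 = 24
Each subnet has 256 addresses
  63.87.146.0/24
  63.87.147.0/24
Subnets: 63.87.146.0/24, 63.87.147.0/24


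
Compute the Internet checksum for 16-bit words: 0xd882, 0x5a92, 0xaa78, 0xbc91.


Sum all words (with carry folding):
+ 0xd882 = 0xd882
+ 0x5a92 = 0x3315
+ 0xaa78 = 0xdd8d
+ 0xbc91 = 0x9a1f
One's complement: ~0x9a1f
Checksum = 0x65e0


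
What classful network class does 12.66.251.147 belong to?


First octet: 12
Binary: 00001100
0xxxxxxx -> Class A (1-126)
Class A, default mask 255.0.0.0 (/8)


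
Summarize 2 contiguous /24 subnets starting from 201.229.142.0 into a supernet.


Original prefix: /24
Number of subnets: 2 = 2^1
New prefix = 24 - 1 = 23
Supernet: 201.229.142.0/23


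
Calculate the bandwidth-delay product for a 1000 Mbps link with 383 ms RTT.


BDP = bandwidth * RTT
= 1000 Mbps * 383 ms
= 1000 * 1e6 * 383 / 1000 bits
= 383000000 bits
= 47875000 bytes
= 46752.9297 KB
BDP = 383000000 bits (47875000 bytes)


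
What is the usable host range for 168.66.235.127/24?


Network: 168.66.235.0
Broadcast: 168.66.235.255
First usable = network + 1
Last usable = broadcast - 1
Range: 168.66.235.1 to 168.66.235.254


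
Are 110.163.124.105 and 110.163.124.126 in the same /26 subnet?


Mask: 255.255.255.192
110.163.124.105 AND mask = 110.163.124.64
110.163.124.126 AND mask = 110.163.124.64
Yes, same subnet (110.163.124.64)


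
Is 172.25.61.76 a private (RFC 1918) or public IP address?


RFC 1918 private ranges:
  10.0.0.0/8 (10.0.0.0 - 10.255.255.255)
  172.16.0.0/12 (172.16.0.0 - 172.31.255.255)
  192.168.0.0/16 (192.168.0.0 - 192.168.255.255)
Private (in 172.16.0.0/12)


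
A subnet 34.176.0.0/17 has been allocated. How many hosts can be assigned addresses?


Host bits = 32 - 17 = 15
Total addresses = 2^15 = 32768
Usable = total - 2 (network and broadcast)
Usable hosts: 32766


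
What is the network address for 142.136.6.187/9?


IP:   10001110.10001000.00000110.10111011
Mask: 11111111.10000000.00000000.00000000
AND operation:
Net:  10001110.10000000.00000000.00000000
Network: 142.128.0.0/9


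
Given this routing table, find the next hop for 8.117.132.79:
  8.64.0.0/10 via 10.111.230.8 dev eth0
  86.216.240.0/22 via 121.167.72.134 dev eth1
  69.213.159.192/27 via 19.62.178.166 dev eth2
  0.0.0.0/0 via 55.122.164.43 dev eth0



Longest prefix match for 8.117.132.79:
  /10 8.64.0.0: MATCH
  /22 86.216.240.0: no
  /27 69.213.159.192: no
  /0 0.0.0.0: MATCH
Selected: next-hop 10.111.230.8 via eth0 (matched /10)


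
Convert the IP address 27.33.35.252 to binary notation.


27 = 00011011
33 = 00100001
35 = 00100011
252 = 11111100
Binary: 00011011.00100001.00100011.11111100


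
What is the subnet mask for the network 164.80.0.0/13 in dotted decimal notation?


/13 means 13 network bits, 19 host bits
Binary: 11111111111110000000000000000000
Mask: 255.248.0.0


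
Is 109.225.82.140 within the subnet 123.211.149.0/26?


Subnet network: 123.211.149.0
Test IP AND mask: 109.225.82.128
No, 109.225.82.140 is not in 123.211.149.0/26


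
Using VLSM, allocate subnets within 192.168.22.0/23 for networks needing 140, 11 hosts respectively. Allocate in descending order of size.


140 hosts -> /24 (254 usable): 192.168.22.0/24
11 hosts -> /28 (14 usable): 192.168.23.0/28
Allocation: 192.168.22.0/24 (140 hosts, 254 usable); 192.168.23.0/28 (11 hosts, 14 usable)


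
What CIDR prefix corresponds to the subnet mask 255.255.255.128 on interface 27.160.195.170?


Binary: 11111111.11111111.11111111.10000000
Count leading 1s
Prefix: /25


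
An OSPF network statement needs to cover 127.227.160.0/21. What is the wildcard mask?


Subnet mask: 255.255.248.0
Wildcard = 255.255.255.255 - subnet mask
255 - 255 = 0
255 - 255 = 0
255 - 248 = 7
255 - 0 = 255
Wildcard: 0.0.7.255


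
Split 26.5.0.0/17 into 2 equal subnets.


New prefix = 17 + 1 = 18
Each subnet has 16384 addresses
  26.5.0.0/18
  26.5.64.0/18
Subnets: 26.5.0.0/18, 26.5.64.0/18


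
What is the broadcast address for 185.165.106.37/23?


Network: 185.165.106.0/23
Host bits = 9
Set all host bits to 1:
Broadcast: 185.165.107.255


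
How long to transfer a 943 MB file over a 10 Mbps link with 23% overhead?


Effective throughput = 10 * (1 - 23/100) = 7.7 Mbps
File size in Mb = 943 * 8 = 7544 Mb
Time = 7544 / 7.7
Time = 979.7403 seconds


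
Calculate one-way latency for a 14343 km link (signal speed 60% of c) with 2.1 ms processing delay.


Speed = 0.6 * 3e5 km/s = 180000 km/s
Propagation delay = 14343 / 180000 = 0.0797 s = 79.6833 ms
Processing delay = 2.1 ms
Total one-way latency = 81.7833 ms


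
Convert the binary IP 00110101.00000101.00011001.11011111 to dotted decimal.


00110101 = 53
00000101 = 5
00011001 = 25
11011111 = 223
IP: 53.5.25.223


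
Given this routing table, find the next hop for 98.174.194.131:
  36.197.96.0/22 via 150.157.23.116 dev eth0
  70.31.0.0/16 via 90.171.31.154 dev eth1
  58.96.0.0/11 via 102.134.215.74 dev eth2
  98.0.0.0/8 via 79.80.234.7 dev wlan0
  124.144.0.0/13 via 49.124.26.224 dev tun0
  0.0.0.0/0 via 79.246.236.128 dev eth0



Longest prefix match for 98.174.194.131:
  /22 36.197.96.0: no
  /16 70.31.0.0: no
  /11 58.96.0.0: no
  /8 98.0.0.0: MATCH
  /13 124.144.0.0: no
  /0 0.0.0.0: MATCH
Selected: next-hop 79.80.234.7 via wlan0 (matched /8)


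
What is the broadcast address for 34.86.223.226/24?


Network: 34.86.223.0/24
Host bits = 8
Set all host bits to 1:
Broadcast: 34.86.223.255


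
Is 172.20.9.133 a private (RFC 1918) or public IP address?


RFC 1918 private ranges:
  10.0.0.0/8 (10.0.0.0 - 10.255.255.255)
  172.16.0.0/12 (172.16.0.0 - 172.31.255.255)
  192.168.0.0/16 (192.168.0.0 - 192.168.255.255)
Private (in 172.16.0.0/12)


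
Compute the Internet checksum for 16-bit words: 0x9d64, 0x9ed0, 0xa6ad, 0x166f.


Sum all words (with carry folding):
+ 0x9d64 = 0x9d64
+ 0x9ed0 = 0x3c35
+ 0xa6ad = 0xe2e2
+ 0x166f = 0xf951
One's complement: ~0xf951
Checksum = 0x06ae


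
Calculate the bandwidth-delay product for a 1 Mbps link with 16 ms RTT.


BDP = bandwidth * RTT
= 1 Mbps * 16 ms
= 1 * 1e6 * 16 / 1000 bits
= 16000 bits
= 2000 bytes
= 1.9531 KB
BDP = 16000 bits (2000 bytes)


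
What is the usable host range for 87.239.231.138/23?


Network: 87.239.230.0
Broadcast: 87.239.231.255
First usable = network + 1
Last usable = broadcast - 1
Range: 87.239.230.1 to 87.239.231.254


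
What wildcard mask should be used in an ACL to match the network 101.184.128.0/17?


Subnet mask: 255.255.128.0
Wildcard = 255.255.255.255 - subnet mask
255 - 255 = 0
255 - 255 = 0
255 - 128 = 127
255 - 0 = 255
Wildcard: 0.0.127.255


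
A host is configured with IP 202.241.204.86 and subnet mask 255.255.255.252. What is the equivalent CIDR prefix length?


Binary: 11111111.11111111.11111111.11111100
Count leading 1s
Prefix: /30


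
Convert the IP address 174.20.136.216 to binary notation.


174 = 10101110
20 = 00010100
136 = 10001000
216 = 11011000
Binary: 10101110.00010100.10001000.11011000


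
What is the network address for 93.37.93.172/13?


IP:   01011101.00100101.01011101.10101100
Mask: 11111111.11111000.00000000.00000000
AND operation:
Net:  01011101.00100000.00000000.00000000
Network: 93.32.0.0/13


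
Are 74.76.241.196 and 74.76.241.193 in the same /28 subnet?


Mask: 255.255.255.240
74.76.241.196 AND mask = 74.76.241.192
74.76.241.193 AND mask = 74.76.241.192
Yes, same subnet (74.76.241.192)


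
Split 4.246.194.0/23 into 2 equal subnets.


New prefix = 23 + 1 = 24
Each subnet has 256 addresses
  4.246.194.0/24
  4.246.195.0/24
Subnets: 4.246.194.0/24, 4.246.195.0/24


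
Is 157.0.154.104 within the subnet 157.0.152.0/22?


Subnet network: 157.0.152.0
Test IP AND mask: 157.0.152.0
Yes, 157.0.154.104 is in 157.0.152.0/22


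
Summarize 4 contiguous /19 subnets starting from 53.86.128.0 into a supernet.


Original prefix: /19
Number of subnets: 4 = 2^2
New prefix = 19 - 2 = 17
Supernet: 53.86.128.0/17


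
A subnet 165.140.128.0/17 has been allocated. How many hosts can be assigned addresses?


Host bits = 32 - 17 = 15
Total addresses = 2^15 = 32768
Usable = total - 2 (network and broadcast)
Usable hosts: 32766


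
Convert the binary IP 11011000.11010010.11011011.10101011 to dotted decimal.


11011000 = 216
11010010 = 210
11011011 = 219
10101011 = 171
IP: 216.210.219.171


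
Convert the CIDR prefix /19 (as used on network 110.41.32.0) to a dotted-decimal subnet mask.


/19 means 19 network bits, 13 host bits
Binary: 11111111111111111110000000000000
Mask: 255.255.224.0


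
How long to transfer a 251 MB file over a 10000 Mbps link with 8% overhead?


Effective throughput = 10000 * (1 - 8/100) = 9200 Mbps
File size in Mb = 251 * 8 = 2008 Mb
Time = 2008 / 9200
Time = 0.2183 seconds


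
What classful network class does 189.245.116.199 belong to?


First octet: 189
Binary: 10111101
10xxxxxx -> Class B (128-191)
Class B, default mask 255.255.0.0 (/16)


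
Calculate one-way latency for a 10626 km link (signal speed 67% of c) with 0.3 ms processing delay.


Speed = 0.67 * 3e5 km/s = 201000 km/s
Propagation delay = 10626 / 201000 = 0.0529 s = 52.8657 ms
Processing delay = 0.3 ms
Total one-way latency = 53.1657 ms


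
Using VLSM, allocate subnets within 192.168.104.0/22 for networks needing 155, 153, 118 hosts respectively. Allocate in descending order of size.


155 hosts -> /24 (254 usable): 192.168.104.0/24
153 hosts -> /24 (254 usable): 192.168.105.0/24
118 hosts -> /25 (126 usable): 192.168.106.0/25
Allocation: 192.168.104.0/24 (155 hosts, 254 usable); 192.168.105.0/24 (153 hosts, 254 usable); 192.168.106.0/25 (118 hosts, 126 usable)


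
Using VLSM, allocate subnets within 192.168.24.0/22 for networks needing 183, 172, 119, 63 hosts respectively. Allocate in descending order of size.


183 hosts -> /24 (254 usable): 192.168.24.0/24
172 hosts -> /24 (254 usable): 192.168.25.0/24
119 hosts -> /25 (126 usable): 192.168.26.0/25
63 hosts -> /25 (126 usable): 192.168.26.128/25
Allocation: 192.168.24.0/24 (183 hosts, 254 usable); 192.168.25.0/24 (172 hosts, 254 usable); 192.168.26.0/25 (119 hosts, 126 usable); 192.168.26.128/25 (63 hosts, 126 usable)


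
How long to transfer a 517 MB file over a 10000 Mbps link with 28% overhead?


Effective throughput = 10000 * (1 - 28/100) = 7200 Mbps
File size in Mb = 517 * 8 = 4136 Mb
Time = 4136 / 7200
Time = 0.5744 seconds


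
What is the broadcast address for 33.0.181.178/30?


Network: 33.0.181.176/30
Host bits = 2
Set all host bits to 1:
Broadcast: 33.0.181.179


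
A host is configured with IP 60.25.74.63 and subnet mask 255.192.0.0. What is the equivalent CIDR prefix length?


Binary: 11111111.11000000.00000000.00000000
Count leading 1s
Prefix: /10


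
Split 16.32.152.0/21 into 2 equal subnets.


New prefix = 21 + 1 = 22
Each subnet has 1024 addresses
  16.32.152.0/22
  16.32.156.0/22
Subnets: 16.32.152.0/22, 16.32.156.0/22


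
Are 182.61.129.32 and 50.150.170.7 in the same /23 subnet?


Mask: 255.255.254.0
182.61.129.32 AND mask = 182.61.128.0
50.150.170.7 AND mask = 50.150.170.0
No, different subnets (182.61.128.0 vs 50.150.170.0)


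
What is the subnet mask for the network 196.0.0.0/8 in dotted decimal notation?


/8 means 8 network bits, 24 host bits
Binary: 11111111000000000000000000000000
Mask: 255.0.0.0


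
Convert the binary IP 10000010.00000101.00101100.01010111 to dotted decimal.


10000010 = 130
00000101 = 5
00101100 = 44
01010111 = 87
IP: 130.5.44.87


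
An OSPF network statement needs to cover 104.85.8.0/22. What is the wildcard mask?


Subnet mask: 255.255.252.0
Wildcard = 255.255.255.255 - subnet mask
255 - 255 = 0
255 - 255 = 0
255 - 252 = 3
255 - 0 = 255
Wildcard: 0.0.3.255


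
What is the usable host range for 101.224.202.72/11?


Network: 101.224.0.0
Broadcast: 101.255.255.255
First usable = network + 1
Last usable = broadcast - 1
Range: 101.224.0.1 to 101.255.255.254


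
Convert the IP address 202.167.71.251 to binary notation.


202 = 11001010
167 = 10100111
71 = 01000111
251 = 11111011
Binary: 11001010.10100111.01000111.11111011


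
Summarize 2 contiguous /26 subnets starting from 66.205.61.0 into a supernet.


Original prefix: /26
Number of subnets: 2 = 2^1
New prefix = 26 - 1 = 25
Supernet: 66.205.61.0/25


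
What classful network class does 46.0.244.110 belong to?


First octet: 46
Binary: 00101110
0xxxxxxx -> Class A (1-126)
Class A, default mask 255.0.0.0 (/8)


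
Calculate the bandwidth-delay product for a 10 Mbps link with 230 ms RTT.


BDP = bandwidth * RTT
= 10 Mbps * 230 ms
= 10 * 1e6 * 230 / 1000 bits
= 2300000 bits
= 287500 bytes
= 280.7617 KB
BDP = 2300000 bits (287500 bytes)


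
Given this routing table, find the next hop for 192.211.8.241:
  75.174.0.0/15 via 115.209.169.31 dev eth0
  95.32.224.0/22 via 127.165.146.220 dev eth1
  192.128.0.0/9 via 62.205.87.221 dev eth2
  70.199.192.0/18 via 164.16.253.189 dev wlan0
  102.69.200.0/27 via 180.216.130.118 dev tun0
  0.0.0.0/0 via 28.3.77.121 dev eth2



Longest prefix match for 192.211.8.241:
  /15 75.174.0.0: no
  /22 95.32.224.0: no
  /9 192.128.0.0: MATCH
  /18 70.199.192.0: no
  /27 102.69.200.0: no
  /0 0.0.0.0: MATCH
Selected: next-hop 62.205.87.221 via eth2 (matched /9)


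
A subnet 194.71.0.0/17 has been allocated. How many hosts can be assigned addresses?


Host bits = 32 - 17 = 15
Total addresses = 2^15 = 32768
Usable = total - 2 (network and broadcast)
Usable hosts: 32766


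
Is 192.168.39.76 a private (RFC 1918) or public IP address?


RFC 1918 private ranges:
  10.0.0.0/8 (10.0.0.0 - 10.255.255.255)
  172.16.0.0/12 (172.16.0.0 - 172.31.255.255)
  192.168.0.0/16 (192.168.0.0 - 192.168.255.255)
Private (in 192.168.0.0/16)


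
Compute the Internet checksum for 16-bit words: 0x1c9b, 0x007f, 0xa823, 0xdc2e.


Sum all words (with carry folding):
+ 0x1c9b = 0x1c9b
+ 0x007f = 0x1d1a
+ 0xa823 = 0xc53d
+ 0xdc2e = 0xa16c
One's complement: ~0xa16c
Checksum = 0x5e93


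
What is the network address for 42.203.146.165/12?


IP:   00101010.11001011.10010010.10100101
Mask: 11111111.11110000.00000000.00000000
AND operation:
Net:  00101010.11000000.00000000.00000000
Network: 42.192.0.0/12


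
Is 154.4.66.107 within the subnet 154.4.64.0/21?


Subnet network: 154.4.64.0
Test IP AND mask: 154.4.64.0
Yes, 154.4.66.107 is in 154.4.64.0/21


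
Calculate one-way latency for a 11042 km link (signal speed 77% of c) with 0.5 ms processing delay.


Speed = 0.77 * 3e5 km/s = 231000 km/s
Propagation delay = 11042 / 231000 = 0.0478 s = 47.8009 ms
Processing delay = 0.5 ms
Total one-way latency = 48.3009 ms


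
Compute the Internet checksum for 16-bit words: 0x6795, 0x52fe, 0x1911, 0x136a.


Sum all words (with carry folding):
+ 0x6795 = 0x6795
+ 0x52fe = 0xba93
+ 0x1911 = 0xd3a4
+ 0x136a = 0xe70e
One's complement: ~0xe70e
Checksum = 0x18f1


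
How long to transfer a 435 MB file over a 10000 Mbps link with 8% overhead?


Effective throughput = 10000 * (1 - 8/100) = 9200 Mbps
File size in Mb = 435 * 8 = 3480 Mb
Time = 3480 / 9200
Time = 0.3783 seconds


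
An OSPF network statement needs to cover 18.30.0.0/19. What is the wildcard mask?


Subnet mask: 255.255.224.0
Wildcard = 255.255.255.255 - subnet mask
255 - 255 = 0
255 - 255 = 0
255 - 224 = 31
255 - 0 = 255
Wildcard: 0.0.31.255


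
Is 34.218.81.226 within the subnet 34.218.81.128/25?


Subnet network: 34.218.81.128
Test IP AND mask: 34.218.81.128
Yes, 34.218.81.226 is in 34.218.81.128/25


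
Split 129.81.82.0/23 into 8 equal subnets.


New prefix = 23 + 3 = 26
Each subnet has 64 addresses
  129.81.82.0/26
  129.81.82.64/26
  129.81.82.128/26
  129.81.82.192/26
  129.81.83.0/26
  129.81.83.64/26
  129.81.83.128/26
  129.81.83.192/26
Subnets: 129.81.82.0/26, 129.81.82.64/26, 129.81.82.128/26, 129.81.82.192/26, 129.81.83.0/26, 129.81.83.64/26, 129.81.83.128/26, 129.81.83.192/26


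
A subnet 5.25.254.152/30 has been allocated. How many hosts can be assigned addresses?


Host bits = 32 - 30 = 2
Total addresses = 2^2 = 4
Usable = total - 2 (network and broadcast)
Usable hosts: 2


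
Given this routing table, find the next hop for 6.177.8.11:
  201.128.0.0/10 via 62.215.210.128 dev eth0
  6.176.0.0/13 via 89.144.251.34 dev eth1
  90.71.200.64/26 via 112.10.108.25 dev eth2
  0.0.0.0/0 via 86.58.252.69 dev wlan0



Longest prefix match for 6.177.8.11:
  /10 201.128.0.0: no
  /13 6.176.0.0: MATCH
  /26 90.71.200.64: no
  /0 0.0.0.0: MATCH
Selected: next-hop 89.144.251.34 via eth1 (matched /13)


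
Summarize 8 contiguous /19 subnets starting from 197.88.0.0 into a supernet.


Original prefix: /19
Number of subnets: 8 = 2^3
New prefix = 19 - 3 = 16
Supernet: 197.88.0.0/16


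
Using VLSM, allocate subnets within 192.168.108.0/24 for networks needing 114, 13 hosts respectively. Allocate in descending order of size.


114 hosts -> /25 (126 usable): 192.168.108.0/25
13 hosts -> /28 (14 usable): 192.168.108.128/28
Allocation: 192.168.108.0/25 (114 hosts, 126 usable); 192.168.108.128/28 (13 hosts, 14 usable)


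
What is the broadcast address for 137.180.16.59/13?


Network: 137.176.0.0/13
Host bits = 19
Set all host bits to 1:
Broadcast: 137.183.255.255


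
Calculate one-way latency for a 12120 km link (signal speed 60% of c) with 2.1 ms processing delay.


Speed = 0.6 * 3e5 km/s = 180000 km/s
Propagation delay = 12120 / 180000 = 0.0673 s = 67.3333 ms
Processing delay = 2.1 ms
Total one-way latency = 69.4333 ms


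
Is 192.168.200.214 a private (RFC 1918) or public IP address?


RFC 1918 private ranges:
  10.0.0.0/8 (10.0.0.0 - 10.255.255.255)
  172.16.0.0/12 (172.16.0.0 - 172.31.255.255)
  192.168.0.0/16 (192.168.0.0 - 192.168.255.255)
Private (in 192.168.0.0/16)


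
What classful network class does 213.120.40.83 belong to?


First octet: 213
Binary: 11010101
110xxxxx -> Class C (192-223)
Class C, default mask 255.255.255.0 (/24)


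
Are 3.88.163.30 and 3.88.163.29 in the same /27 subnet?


Mask: 255.255.255.224
3.88.163.30 AND mask = 3.88.163.0
3.88.163.29 AND mask = 3.88.163.0
Yes, same subnet (3.88.163.0)


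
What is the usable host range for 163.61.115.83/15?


Network: 163.60.0.0
Broadcast: 163.61.255.255
First usable = network + 1
Last usable = broadcast - 1
Range: 163.60.0.1 to 163.61.255.254


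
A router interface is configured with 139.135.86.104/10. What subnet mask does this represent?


/10 means 10 network bits, 22 host bits
Binary: 11111111110000000000000000000000
Mask: 255.192.0.0


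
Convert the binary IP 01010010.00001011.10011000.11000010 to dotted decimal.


01010010 = 82
00001011 = 11
10011000 = 152
11000010 = 194
IP: 82.11.152.194


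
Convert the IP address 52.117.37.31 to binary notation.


52 = 00110100
117 = 01110101
37 = 00100101
31 = 00011111
Binary: 00110100.01110101.00100101.00011111


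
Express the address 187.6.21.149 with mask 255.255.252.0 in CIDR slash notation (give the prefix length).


Binary: 11111111.11111111.11111100.00000000
Count leading 1s
Prefix: /22


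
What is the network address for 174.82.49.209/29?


IP:   10101110.01010010.00110001.11010001
Mask: 11111111.11111111.11111111.11111000
AND operation:
Net:  10101110.01010010.00110001.11010000
Network: 174.82.49.208/29


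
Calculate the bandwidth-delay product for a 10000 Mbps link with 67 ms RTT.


BDP = bandwidth * RTT
= 10000 Mbps * 67 ms
= 10000 * 1e6 * 67 / 1000 bits
= 670000000 bits
= 83750000 bytes
= 81787.1094 KB
BDP = 670000000 bits (83750000 bytes)


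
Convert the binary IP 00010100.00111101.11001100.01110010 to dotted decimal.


00010100 = 20
00111101 = 61
11001100 = 204
01110010 = 114
IP: 20.61.204.114


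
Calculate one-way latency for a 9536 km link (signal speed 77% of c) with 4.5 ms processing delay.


Speed = 0.77 * 3e5 km/s = 231000 km/s
Propagation delay = 9536 / 231000 = 0.0413 s = 41.2814 ms
Processing delay = 4.5 ms
Total one-way latency = 45.7814 ms


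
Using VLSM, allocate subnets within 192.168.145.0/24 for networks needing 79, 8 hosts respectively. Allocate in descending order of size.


79 hosts -> /25 (126 usable): 192.168.145.0/25
8 hosts -> /28 (14 usable): 192.168.145.128/28
Allocation: 192.168.145.0/25 (79 hosts, 126 usable); 192.168.145.128/28 (8 hosts, 14 usable)


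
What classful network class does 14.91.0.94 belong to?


First octet: 14
Binary: 00001110
0xxxxxxx -> Class A (1-126)
Class A, default mask 255.0.0.0 (/8)


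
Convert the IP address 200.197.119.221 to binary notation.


200 = 11001000
197 = 11000101
119 = 01110111
221 = 11011101
Binary: 11001000.11000101.01110111.11011101


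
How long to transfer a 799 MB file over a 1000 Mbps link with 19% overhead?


Effective throughput = 1000 * (1 - 19/100) = 810 Mbps
File size in Mb = 799 * 8 = 6392 Mb
Time = 6392 / 810
Time = 7.8914 seconds


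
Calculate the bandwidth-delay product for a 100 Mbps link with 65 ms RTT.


BDP = bandwidth * RTT
= 100 Mbps * 65 ms
= 100 * 1e6 * 65 / 1000 bits
= 6500000 bits
= 812500 bytes
= 793.457 KB
BDP = 6500000 bits (812500 bytes)


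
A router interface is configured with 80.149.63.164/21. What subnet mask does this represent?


/21 means 21 network bits, 11 host bits
Binary: 11111111111111111111100000000000
Mask: 255.255.248.0


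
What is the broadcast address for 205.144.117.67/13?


Network: 205.144.0.0/13
Host bits = 19
Set all host bits to 1:
Broadcast: 205.151.255.255


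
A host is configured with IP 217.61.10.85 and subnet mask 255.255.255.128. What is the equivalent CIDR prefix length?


Binary: 11111111.11111111.11111111.10000000
Count leading 1s
Prefix: /25


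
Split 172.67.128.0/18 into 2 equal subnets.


New prefix = 18 + 1 = 19
Each subnet has 8192 addresses
  172.67.128.0/19
  172.67.160.0/19
Subnets: 172.67.128.0/19, 172.67.160.0/19


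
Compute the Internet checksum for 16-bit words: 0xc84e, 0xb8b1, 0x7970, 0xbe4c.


Sum all words (with carry folding):
+ 0xc84e = 0xc84e
+ 0xb8b1 = 0x8100
+ 0x7970 = 0xfa70
+ 0xbe4c = 0xb8bd
One's complement: ~0xb8bd
Checksum = 0x4742


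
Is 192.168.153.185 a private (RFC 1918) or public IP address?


RFC 1918 private ranges:
  10.0.0.0/8 (10.0.0.0 - 10.255.255.255)
  172.16.0.0/12 (172.16.0.0 - 172.31.255.255)
  192.168.0.0/16 (192.168.0.0 - 192.168.255.255)
Private (in 192.168.0.0/16)


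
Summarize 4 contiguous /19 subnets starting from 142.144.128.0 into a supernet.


Original prefix: /19
Number of subnets: 4 = 2^2
New prefix = 19 - 2 = 17
Supernet: 142.144.128.0/17


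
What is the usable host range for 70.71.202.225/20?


Network: 70.71.192.0
Broadcast: 70.71.207.255
First usable = network + 1
Last usable = broadcast - 1
Range: 70.71.192.1 to 70.71.207.254


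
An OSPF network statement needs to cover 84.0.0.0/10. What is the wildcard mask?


Subnet mask: 255.192.0.0
Wildcard = 255.255.255.255 - subnet mask
255 - 255 = 0
255 - 192 = 63
255 - 0 = 255
255 - 0 = 255
Wildcard: 0.63.255.255


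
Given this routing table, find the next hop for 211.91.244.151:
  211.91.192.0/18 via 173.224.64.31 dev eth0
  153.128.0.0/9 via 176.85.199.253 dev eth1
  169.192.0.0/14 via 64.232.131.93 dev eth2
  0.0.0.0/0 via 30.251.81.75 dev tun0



Longest prefix match for 211.91.244.151:
  /18 211.91.192.0: MATCH
  /9 153.128.0.0: no
  /14 169.192.0.0: no
  /0 0.0.0.0: MATCH
Selected: next-hop 173.224.64.31 via eth0 (matched /18)


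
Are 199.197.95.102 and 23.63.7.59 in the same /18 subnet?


Mask: 255.255.192.0
199.197.95.102 AND mask = 199.197.64.0
23.63.7.59 AND mask = 23.63.0.0
No, different subnets (199.197.64.0 vs 23.63.0.0)


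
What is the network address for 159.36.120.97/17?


IP:   10011111.00100100.01111000.01100001
Mask: 11111111.11111111.10000000.00000000
AND operation:
Net:  10011111.00100100.00000000.00000000
Network: 159.36.0.0/17


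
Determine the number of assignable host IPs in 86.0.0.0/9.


Host bits = 32 - 9 = 23
Total addresses = 2^23 = 8388608
Usable = total - 2 (network and broadcast)
Usable hosts: 8388606


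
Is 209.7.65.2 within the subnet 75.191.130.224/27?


Subnet network: 75.191.130.224
Test IP AND mask: 209.7.65.0
No, 209.7.65.2 is not in 75.191.130.224/27


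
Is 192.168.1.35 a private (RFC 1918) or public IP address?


RFC 1918 private ranges:
  10.0.0.0/8 (10.0.0.0 - 10.255.255.255)
  172.16.0.0/12 (172.16.0.0 - 172.31.255.255)
  192.168.0.0/16 (192.168.0.0 - 192.168.255.255)
Private (in 192.168.0.0/16)


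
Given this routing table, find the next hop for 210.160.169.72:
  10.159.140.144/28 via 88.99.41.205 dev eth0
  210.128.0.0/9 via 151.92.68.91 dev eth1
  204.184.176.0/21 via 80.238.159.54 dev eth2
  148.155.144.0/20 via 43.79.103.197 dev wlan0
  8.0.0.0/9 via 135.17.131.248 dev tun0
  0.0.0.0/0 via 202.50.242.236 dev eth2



Longest prefix match for 210.160.169.72:
  /28 10.159.140.144: no
  /9 210.128.0.0: MATCH
  /21 204.184.176.0: no
  /20 148.155.144.0: no
  /9 8.0.0.0: no
  /0 0.0.0.0: MATCH
Selected: next-hop 151.92.68.91 via eth1 (matched /9)


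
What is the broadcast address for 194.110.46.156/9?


Network: 194.0.0.0/9
Host bits = 23
Set all host bits to 1:
Broadcast: 194.127.255.255


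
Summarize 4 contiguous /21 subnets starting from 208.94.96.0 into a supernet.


Original prefix: /21
Number of subnets: 4 = 2^2
New prefix = 21 - 2 = 19
Supernet: 208.94.96.0/19


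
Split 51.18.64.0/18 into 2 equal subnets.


New prefix = 18 + 1 = 19
Each subnet has 8192 addresses
  51.18.64.0/19
  51.18.96.0/19
Subnets: 51.18.64.0/19, 51.18.96.0/19


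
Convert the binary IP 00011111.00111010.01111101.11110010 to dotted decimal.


00011111 = 31
00111010 = 58
01111101 = 125
11110010 = 242
IP: 31.58.125.242


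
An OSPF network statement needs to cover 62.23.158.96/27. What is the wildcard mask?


Subnet mask: 255.255.255.224
Wildcard = 255.255.255.255 - subnet mask
255 - 255 = 0
255 - 255 = 0
255 - 255 = 0
255 - 224 = 31
Wildcard: 0.0.0.31


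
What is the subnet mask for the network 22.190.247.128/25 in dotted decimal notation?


/25 means 25 network bits, 7 host bits
Binary: 11111111111111111111111110000000
Mask: 255.255.255.128


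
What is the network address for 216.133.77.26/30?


IP:   11011000.10000101.01001101.00011010
Mask: 11111111.11111111.11111111.11111100
AND operation:
Net:  11011000.10000101.01001101.00011000
Network: 216.133.77.24/30


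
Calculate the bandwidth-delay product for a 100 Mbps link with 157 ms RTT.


BDP = bandwidth * RTT
= 100 Mbps * 157 ms
= 100 * 1e6 * 157 / 1000 bits
= 15700000 bits
= 1962500 bytes
= 1916.5039 KB
BDP = 15700000 bits (1962500 bytes)


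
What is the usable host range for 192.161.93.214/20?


Network: 192.161.80.0
Broadcast: 192.161.95.255
First usable = network + 1
Last usable = broadcast - 1
Range: 192.161.80.1 to 192.161.95.254


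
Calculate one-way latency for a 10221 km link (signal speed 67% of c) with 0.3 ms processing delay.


Speed = 0.67 * 3e5 km/s = 201000 km/s
Propagation delay = 10221 / 201000 = 0.0509 s = 50.8507 ms
Processing delay = 0.3 ms
Total one-way latency = 51.1507 ms


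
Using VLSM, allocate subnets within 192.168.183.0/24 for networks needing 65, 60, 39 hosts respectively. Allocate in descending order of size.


65 hosts -> /25 (126 usable): 192.168.183.0/25
60 hosts -> /26 (62 usable): 192.168.183.128/26
39 hosts -> /26 (62 usable): 192.168.183.192/26
Allocation: 192.168.183.0/25 (65 hosts, 126 usable); 192.168.183.128/26 (60 hosts, 62 usable); 192.168.183.192/26 (39 hosts, 62 usable)


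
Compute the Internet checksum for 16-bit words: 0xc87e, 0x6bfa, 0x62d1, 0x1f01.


Sum all words (with carry folding):
+ 0xc87e = 0xc87e
+ 0x6bfa = 0x3479
+ 0x62d1 = 0x974a
+ 0x1f01 = 0xb64b
One's complement: ~0xb64b
Checksum = 0x49b4


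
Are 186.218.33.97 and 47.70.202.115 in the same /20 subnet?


Mask: 255.255.240.0
186.218.33.97 AND mask = 186.218.32.0
47.70.202.115 AND mask = 47.70.192.0
No, different subnets (186.218.32.0 vs 47.70.192.0)


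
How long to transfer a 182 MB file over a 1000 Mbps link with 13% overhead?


Effective throughput = 1000 * (1 - 13/100) = 870 Mbps
File size in Mb = 182 * 8 = 1456 Mb
Time = 1456 / 870
Time = 1.6736 seconds


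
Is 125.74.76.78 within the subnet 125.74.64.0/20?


Subnet network: 125.74.64.0
Test IP AND mask: 125.74.64.0
Yes, 125.74.76.78 is in 125.74.64.0/20


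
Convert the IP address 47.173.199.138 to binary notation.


47 = 00101111
173 = 10101101
199 = 11000111
138 = 10001010
Binary: 00101111.10101101.11000111.10001010


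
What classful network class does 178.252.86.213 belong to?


First octet: 178
Binary: 10110010
10xxxxxx -> Class B (128-191)
Class B, default mask 255.255.0.0 (/16)


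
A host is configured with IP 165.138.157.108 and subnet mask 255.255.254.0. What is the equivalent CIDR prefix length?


Binary: 11111111.11111111.11111110.00000000
Count leading 1s
Prefix: /23


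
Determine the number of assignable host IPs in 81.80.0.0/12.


Host bits = 32 - 12 = 20
Total addresses = 2^20 = 1048576
Usable = total - 2 (network and broadcast)
Usable hosts: 1048574


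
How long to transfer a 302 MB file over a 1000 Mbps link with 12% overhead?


Effective throughput = 1000 * (1 - 12/100) = 880 Mbps
File size in Mb = 302 * 8 = 2416 Mb
Time = 2416 / 880
Time = 2.7455 seconds


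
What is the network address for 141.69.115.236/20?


IP:   10001101.01000101.01110011.11101100
Mask: 11111111.11111111.11110000.00000000
AND operation:
Net:  10001101.01000101.01110000.00000000
Network: 141.69.112.0/20


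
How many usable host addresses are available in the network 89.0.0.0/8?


Host bits = 32 - 8 = 24
Total addresses = 2^24 = 16777216
Usable = total - 2 (network and broadcast)
Usable hosts: 16777214


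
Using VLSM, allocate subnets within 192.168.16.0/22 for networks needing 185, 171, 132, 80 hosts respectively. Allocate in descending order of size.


185 hosts -> /24 (254 usable): 192.168.16.0/24
171 hosts -> /24 (254 usable): 192.168.17.0/24
132 hosts -> /24 (254 usable): 192.168.18.0/24
80 hosts -> /25 (126 usable): 192.168.19.0/25
Allocation: 192.168.16.0/24 (185 hosts, 254 usable); 192.168.17.0/24 (171 hosts, 254 usable); 192.168.18.0/24 (132 hosts, 254 usable); 192.168.19.0/25 (80 hosts, 126 usable)


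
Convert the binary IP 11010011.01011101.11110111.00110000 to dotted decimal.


11010011 = 211
01011101 = 93
11110111 = 247
00110000 = 48
IP: 211.93.247.48


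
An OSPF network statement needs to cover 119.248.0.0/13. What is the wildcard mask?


Subnet mask: 255.248.0.0
Wildcard = 255.255.255.255 - subnet mask
255 - 255 = 0
255 - 248 = 7
255 - 0 = 255
255 - 0 = 255
Wildcard: 0.7.255.255


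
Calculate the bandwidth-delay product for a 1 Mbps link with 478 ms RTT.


BDP = bandwidth * RTT
= 1 Mbps * 478 ms
= 1 * 1e6 * 478 / 1000 bits
= 478000 bits
= 59750 bytes
= 58.3496 KB
BDP = 478000 bits (59750 bytes)
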